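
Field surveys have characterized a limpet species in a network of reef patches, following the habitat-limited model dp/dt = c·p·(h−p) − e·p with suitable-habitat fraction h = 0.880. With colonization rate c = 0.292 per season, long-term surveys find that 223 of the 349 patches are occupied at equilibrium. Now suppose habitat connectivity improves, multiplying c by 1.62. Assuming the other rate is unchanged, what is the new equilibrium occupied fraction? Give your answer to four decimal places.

0.7312

Observed p* = 223/349 = 0.63897.
Balance c(h−p*) = e gives e = 0.292×(0.88 − 0.63897) = 0.07038.
New p* = 0.88 − e/c = 0.88 − 0.07038/0.47304 = 0.73122.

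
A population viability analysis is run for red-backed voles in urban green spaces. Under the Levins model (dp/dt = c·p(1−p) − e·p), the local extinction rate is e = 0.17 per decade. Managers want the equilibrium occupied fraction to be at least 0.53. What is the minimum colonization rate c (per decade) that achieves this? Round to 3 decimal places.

0.362

p* = 1 − e/c ≥ 0.53 requires e/c ≤ 0.4700, i.e. c ≥ e/0.4700.
c_min = 0.17/0.4700 = 0.3617.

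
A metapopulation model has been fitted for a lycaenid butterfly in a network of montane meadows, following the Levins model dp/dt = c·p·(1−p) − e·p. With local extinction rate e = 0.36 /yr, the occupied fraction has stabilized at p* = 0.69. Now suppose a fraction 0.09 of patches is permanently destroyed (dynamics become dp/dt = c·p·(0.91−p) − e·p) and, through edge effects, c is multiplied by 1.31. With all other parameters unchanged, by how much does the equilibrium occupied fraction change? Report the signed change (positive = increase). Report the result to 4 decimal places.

-0.0166

Balance c(1−p*) = e gives c = e/(1 − 0.69000) = 0.36/0.31000 = 1.16129.
New p* = 0.91 − e/c = 0.91 − 0.36000/1.52129 = 0.67336.
Δp* = 0.67336 − 0.69000 = -0.01664.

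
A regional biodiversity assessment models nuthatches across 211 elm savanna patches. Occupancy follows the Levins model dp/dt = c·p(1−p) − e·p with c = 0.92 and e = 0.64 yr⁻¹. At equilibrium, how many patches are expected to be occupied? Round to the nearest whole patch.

64

p* = 1 − e/c = 1 − 0.64/0.92 = 0.3043.
Expected occupied patches = N × p* = 211 × 0.3043 = 64.22 ≈ 64.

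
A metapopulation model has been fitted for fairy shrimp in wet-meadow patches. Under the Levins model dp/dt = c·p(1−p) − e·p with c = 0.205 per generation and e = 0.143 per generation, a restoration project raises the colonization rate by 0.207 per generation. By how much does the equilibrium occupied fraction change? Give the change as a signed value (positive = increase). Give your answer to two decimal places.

Before: p* = 1 − 0.143/0.205 = 0.3024.
After the change, c = 0.412, e = 0.143, so p* = 1 − 0.143/0.412 = 0.6529.
Δp* = 0.6529 − 0.3024 = +0.3505.

0.35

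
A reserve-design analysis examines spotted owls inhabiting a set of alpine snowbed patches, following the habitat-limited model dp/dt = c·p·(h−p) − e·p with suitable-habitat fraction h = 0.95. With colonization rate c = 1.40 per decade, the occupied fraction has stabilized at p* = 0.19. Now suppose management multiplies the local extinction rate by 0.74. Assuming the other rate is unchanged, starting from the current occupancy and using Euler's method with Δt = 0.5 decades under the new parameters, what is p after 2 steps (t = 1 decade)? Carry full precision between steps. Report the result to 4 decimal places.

Balance c(h−p*) = e gives e = 1.40×(0.95 − 0.19000) = 1.06400.
Starting from p₀ = 0.19000; update p ← p + (dp/dt)·Δt with the new parameters.
  1  |  dp/dt·Δt = +0.026281  |  p_1 = 0.216281
  2  |  dp/dt·Δt = +0.025937  |  p_2 = 0.242218

0.2422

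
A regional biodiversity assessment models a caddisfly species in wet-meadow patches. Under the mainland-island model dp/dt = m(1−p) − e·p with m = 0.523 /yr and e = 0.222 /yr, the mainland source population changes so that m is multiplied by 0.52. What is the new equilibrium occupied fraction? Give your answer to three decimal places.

Before: p* = 0.523/(0.523+0.222) = 0.7020.
After: m = 0.27196, e = 0.222; p* = 0.27196/0.4940 = 0.5506.

0.551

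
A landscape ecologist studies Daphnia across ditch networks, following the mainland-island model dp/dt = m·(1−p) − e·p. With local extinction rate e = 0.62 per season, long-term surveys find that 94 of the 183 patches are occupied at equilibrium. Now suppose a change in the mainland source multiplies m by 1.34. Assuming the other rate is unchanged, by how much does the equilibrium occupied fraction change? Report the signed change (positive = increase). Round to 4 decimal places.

Observed p* = 94/183 = 0.51366.
Balance m(1−p*) = e·p* gives m = e·p*/(1−p*) = 0.62×0.51366/0.48634 = 0.65483.
New p* = m/(m+e) = 0.87747/(0.87747+0.62000) = 0.58597.
Δp* = 0.58597 − 0.51366 = +0.07231.

0.0723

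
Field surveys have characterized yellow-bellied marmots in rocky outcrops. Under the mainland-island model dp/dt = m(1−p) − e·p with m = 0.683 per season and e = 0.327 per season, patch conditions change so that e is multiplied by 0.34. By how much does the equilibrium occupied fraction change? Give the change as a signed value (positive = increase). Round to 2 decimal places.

Before: p* = 0.683/(0.683+0.327) = 0.6762.
After: m = 0.683, e = 0.11118; p* = 0.683/0.7942 = 0.8600.
Δp* = 0.8600 − 0.6762 = +0.1838.

0.18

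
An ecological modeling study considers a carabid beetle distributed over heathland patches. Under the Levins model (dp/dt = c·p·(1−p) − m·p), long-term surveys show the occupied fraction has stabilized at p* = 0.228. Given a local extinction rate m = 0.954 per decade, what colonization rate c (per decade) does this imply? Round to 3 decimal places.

At equilibrium c(1−p*) = m, so c = m/(1−p*).
c = 0.954/(1 − 0.228) = 0.954/0.7720 = 1.2358.

1.236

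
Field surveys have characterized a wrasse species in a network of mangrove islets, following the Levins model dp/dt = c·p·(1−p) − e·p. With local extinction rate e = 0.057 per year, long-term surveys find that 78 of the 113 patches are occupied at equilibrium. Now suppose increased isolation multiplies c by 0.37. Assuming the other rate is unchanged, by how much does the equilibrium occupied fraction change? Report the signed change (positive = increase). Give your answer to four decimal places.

Observed p* = 78/113 = 0.69027.
Balance c(1−p*) = e gives c = e/(1 − 0.69027) = 0.057/0.30973 = 0.18403.
New p* = 1 − e/c = 1 − 0.05700/0.06809 = 0.16287.
Δp* = 0.16287 − 0.69027 = -0.52740.

-0.5274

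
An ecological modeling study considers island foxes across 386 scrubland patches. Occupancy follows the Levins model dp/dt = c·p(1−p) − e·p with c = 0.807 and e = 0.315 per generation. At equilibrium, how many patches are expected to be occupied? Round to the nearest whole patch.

235

p* = 1 − e/c = 1 − 0.315/0.807 = 0.6097.
Expected occupied patches = N × p* = 386 × 0.6097 = 235.33 ≈ 235.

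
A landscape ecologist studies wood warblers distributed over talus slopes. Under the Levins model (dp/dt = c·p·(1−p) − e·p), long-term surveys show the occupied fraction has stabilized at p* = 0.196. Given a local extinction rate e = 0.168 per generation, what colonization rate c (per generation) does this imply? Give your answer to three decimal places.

0.209

At equilibrium c(1−p*) = e, so c = e/(1−p*).
c = 0.168/(1 − 0.196) = 0.168/0.8040 = 0.2090.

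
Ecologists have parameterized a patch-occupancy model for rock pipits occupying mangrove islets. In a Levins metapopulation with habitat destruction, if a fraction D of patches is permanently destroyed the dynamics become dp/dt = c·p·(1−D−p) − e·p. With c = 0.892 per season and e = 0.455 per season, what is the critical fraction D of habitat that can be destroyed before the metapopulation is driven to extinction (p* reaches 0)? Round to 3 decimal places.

0.490

The nontrivial equilibrium is p* = (1−D) − e/c; extinction occurs when this hits zero.
So D_crit = 1 − e/c = 1 − 0.455/0.892 = 1 − 0.5101 = 0.4899.
Note this equals the original equilibrium occupancy — the Levins extinction-debt result.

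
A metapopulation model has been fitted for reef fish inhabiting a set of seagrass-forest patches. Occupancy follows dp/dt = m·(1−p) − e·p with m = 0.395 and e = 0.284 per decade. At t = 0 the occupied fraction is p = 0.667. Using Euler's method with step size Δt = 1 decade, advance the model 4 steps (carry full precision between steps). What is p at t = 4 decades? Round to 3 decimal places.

0.583

Update rule: p ← p + [m·(1−p) − e·p]·Δt with Δt = 1.
p: 0.66700 → 0.60911  (Δp = -0.05789)
p: 0.60911 → 0.59052  (Δp = -0.01858)
p: 0.59052 → 0.58456  (Δp = -0.00597)
p: 0.58456 → 0.58264  (Δp = -0.00191)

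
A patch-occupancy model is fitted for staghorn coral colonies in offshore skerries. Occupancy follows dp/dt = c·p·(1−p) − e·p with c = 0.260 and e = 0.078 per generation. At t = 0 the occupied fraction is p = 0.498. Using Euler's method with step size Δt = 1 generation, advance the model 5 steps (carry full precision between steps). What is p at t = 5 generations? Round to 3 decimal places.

0.606

Update rule: p ← p + [c·p·(1−p) − e·p]·Δt with Δt = 1.
  1  |  dp/dt·Δt = +0.026155  |  p_1 = 0.524155
  2  |  dp/dt·Δt = +0.023964  |  p_2 = 0.548119
  3  |  dp/dt·Δt = +0.021645  |  p_3 = 0.569764
  4  |  dp/dt·Δt = +0.019293  |  p_4 = 0.589057
  5  |  dp/dt·Δt = +0.016991  |  p_5 = 0.606048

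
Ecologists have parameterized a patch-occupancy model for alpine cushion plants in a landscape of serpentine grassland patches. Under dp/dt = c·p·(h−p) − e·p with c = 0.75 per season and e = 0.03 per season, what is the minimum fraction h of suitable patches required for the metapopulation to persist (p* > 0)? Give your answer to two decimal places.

p* = h − e/c is positive only when h > e/c.
h_min = e/c = 0.03/0.75 = 0.0400.

0.04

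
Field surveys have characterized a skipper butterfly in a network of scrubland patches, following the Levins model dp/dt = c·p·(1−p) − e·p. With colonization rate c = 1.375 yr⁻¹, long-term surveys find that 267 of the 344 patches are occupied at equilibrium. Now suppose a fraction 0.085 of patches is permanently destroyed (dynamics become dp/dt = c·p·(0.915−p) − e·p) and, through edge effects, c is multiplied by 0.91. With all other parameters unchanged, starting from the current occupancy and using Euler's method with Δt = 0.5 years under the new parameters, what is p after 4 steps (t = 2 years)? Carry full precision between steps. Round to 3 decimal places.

Observed p* = 267/344 = 0.77616.
Balance c(1−p*) = e gives e = 1.375×(1 − 0.77616) = 0.30778.
Starting from p₀ = 0.77616; update p ← p + (dp/dt)·Δt with the new parameters.
  1  |  dp/dt·Δt = -0.052025  |  p_1 = 0.724138
  2  |  dp/dt·Δt = -0.024968  |  p_2 = 0.699170
  3  |  dp/dt·Δt = -0.013186  |  p_3 = 0.685984
  4  |  dp/dt·Δt = -0.007278  |  p_4 = 0.678706

0.679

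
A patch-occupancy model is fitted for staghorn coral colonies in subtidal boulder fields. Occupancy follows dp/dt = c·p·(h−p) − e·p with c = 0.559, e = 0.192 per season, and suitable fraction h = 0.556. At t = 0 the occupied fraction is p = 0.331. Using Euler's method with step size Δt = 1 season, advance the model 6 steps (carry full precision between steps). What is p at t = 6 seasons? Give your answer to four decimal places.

Update rule: p ← p + [c·p·(h−p) − e·p]·Δt with Δt = 1.
step 1: Δp = -0.02192, p = 0.30908
step 2: Δp = -0.01668, p = 0.29240
step 3: Δp = -0.01305, p = 0.27934
step 4: Δp = -0.01043, p = 0.26891
step 5: Δp = -0.00848, p = 0.26044
step 6: Δp = -0.00697, p = 0.25346

0.2535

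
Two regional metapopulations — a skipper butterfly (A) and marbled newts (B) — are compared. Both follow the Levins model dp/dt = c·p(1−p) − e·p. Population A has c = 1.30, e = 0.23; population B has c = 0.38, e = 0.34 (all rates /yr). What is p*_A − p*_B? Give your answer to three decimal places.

A: p*_A = 1 − 0.23/1.30 = 0.8231.
B: p*_B = 1 − 0.34/0.38 = 0.1053.
p*_A − p*_B = 0.8231 − 0.1053 = 0.7178.

0.718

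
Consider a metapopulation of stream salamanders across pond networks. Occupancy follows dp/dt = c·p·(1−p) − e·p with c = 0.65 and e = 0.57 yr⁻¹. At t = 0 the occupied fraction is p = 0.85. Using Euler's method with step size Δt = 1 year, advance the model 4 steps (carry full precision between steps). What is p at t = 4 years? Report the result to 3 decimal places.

Update rule: p ← p + [c·p·(1−p) − e·p]·Δt with Δt = 1.
  1  |  dp/dt·Δt = -0.401625  |  p_1 = 0.448375
  2  |  dp/dt·Δt = -0.094806  |  p_2 = 0.353569
  3  |  dp/dt·Δt = -0.052972  |  p_3 = 0.300597
  4  |  dp/dt·Δt = -0.034685  |  p_4 = 0.265912

0.266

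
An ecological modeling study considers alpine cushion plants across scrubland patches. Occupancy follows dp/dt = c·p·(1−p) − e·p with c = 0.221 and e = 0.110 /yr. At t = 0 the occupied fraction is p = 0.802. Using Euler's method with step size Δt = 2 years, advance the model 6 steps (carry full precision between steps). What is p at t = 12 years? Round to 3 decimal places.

0.542

Update rule: p ← p + [c·p·(1−p) − e·p]·Δt with Δt = 2.
p: 0.80200 → 0.69575  (Δp = -0.10625)
p: 0.69575 → 0.63625  (Δp = -0.05950)
p: 0.63625 → 0.59857  (Δp = -0.03768)
p: 0.59857 → 0.57309  (Δp = -0.02548)
p: 0.57309 → 0.55515  (Δp = -0.01794)
p: 0.55515 → 0.54217  (Δp = -0.01298)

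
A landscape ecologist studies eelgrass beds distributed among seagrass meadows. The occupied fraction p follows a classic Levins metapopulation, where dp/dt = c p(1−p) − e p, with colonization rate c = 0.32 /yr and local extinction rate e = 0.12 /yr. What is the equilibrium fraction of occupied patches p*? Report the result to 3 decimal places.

0.625

At equilibrium, colonization balances extinction: c·p*·(1−p*) = e·p*.
So p* = 1 − e/c = 1 − 0.12/0.32 = 1 − 0.3750 = 0.6250.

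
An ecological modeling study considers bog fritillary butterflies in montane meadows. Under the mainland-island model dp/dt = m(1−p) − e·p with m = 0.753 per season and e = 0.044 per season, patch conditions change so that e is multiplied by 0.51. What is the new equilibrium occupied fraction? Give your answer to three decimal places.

0.971

Before: p* = 0.753/(0.753+0.044) = 0.9448.
After: m = 0.753, e = 0.02244; p* = 0.753/0.7754 = 0.9711.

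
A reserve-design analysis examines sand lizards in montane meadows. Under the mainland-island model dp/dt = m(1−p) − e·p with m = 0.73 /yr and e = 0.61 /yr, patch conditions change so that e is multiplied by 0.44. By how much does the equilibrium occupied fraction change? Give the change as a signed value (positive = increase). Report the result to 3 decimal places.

Before: p* = 0.73/(0.73+0.61) = 0.5448.
After: m = 0.73, e = 0.2684; p* = 0.73/0.9984 = 0.7312.
Δp* = 0.7312 − 0.5448 = +0.1864.

0.186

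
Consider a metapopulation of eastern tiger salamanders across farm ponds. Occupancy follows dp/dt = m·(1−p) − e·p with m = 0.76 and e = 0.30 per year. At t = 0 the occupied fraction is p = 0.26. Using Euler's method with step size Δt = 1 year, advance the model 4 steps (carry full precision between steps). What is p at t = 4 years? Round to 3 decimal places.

0.717

Update rule: p ← p + [m·(1−p) − e·p]·Δt with Δt = 1.
t = 1: p = 0.26000 + (+0.48440) = 0.74440
t = 2: p = 0.74440 + (-0.02906) = 0.71534
t = 3: p = 0.71534 + (+0.00174) = 0.71708
t = 4: p = 0.71708 + (-0.00010) = 0.71698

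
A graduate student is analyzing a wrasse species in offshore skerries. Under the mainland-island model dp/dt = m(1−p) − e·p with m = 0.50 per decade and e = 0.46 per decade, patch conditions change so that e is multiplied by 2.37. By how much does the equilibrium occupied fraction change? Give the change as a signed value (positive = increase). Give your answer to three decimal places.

-0.206

Before: p* = 0.50/(0.50+0.46) = 0.5208.
After: m = 0.5, e = 1.0902; p* = 0.5/1.5902 = 0.3144.
Δp* = 0.3144 − 0.5208 = -0.2064.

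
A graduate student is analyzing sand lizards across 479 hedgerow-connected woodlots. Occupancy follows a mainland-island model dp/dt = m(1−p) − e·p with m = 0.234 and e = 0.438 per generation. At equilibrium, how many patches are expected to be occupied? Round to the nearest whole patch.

p* = m/(m+e) = 0.234/0.6720 = 0.3482.
Expected occupied patches = N × p* = 479 × 0.3482 = 166.79 ≈ 167.

167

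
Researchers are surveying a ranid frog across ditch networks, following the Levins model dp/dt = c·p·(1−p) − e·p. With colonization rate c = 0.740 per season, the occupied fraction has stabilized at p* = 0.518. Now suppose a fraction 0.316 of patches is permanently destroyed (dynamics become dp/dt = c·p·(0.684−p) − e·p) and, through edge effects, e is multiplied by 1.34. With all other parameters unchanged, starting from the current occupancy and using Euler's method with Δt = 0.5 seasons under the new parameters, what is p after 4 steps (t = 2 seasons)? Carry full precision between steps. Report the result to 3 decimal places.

0.287

Balance c(1−p*) = e gives e = 0.740×(1 − 0.51800) = 0.35668.
Starting from p₀ = 0.51800; update p ← p + (dp/dt)·Δt with the new parameters.
step 1: Δp = -0.09197, p = 0.42603
step 2: Δp = -0.06115, p = 0.36488
step 3: Δp = -0.04411, p = 0.32077
step 4: Δp = -0.03355, p = 0.28722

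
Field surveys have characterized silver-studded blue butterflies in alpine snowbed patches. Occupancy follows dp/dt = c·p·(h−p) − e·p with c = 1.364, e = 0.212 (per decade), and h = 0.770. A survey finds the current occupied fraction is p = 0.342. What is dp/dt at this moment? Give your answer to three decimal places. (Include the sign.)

Colonization term: c·p·(h−p) = 1.364×0.342×0.4280 = 0.19966.
Extinction term: e·p = 0.07250.
dp/dt = 0.19966 − 0.07250 = 0.12715.

0.127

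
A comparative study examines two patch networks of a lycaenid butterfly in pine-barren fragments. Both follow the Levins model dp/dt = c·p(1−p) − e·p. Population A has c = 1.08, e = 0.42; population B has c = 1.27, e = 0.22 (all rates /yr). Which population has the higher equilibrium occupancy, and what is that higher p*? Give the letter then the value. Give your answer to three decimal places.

A: p*_A = 1 − 0.42/1.08 = 0.6111.
B: p*_B = 1 − 0.22/1.27 = 0.8268.
B is higher at 0.8268.

B, 0.827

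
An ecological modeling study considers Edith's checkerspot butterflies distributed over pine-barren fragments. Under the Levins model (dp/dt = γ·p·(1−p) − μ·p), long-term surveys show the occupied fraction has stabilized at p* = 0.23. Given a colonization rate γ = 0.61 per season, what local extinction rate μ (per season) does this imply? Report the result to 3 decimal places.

0.470

At equilibrium γ(1−p*) = μ.
μ = 0.61 × (1 − 0.23) = 0.61 × 0.7700 = 0.4697.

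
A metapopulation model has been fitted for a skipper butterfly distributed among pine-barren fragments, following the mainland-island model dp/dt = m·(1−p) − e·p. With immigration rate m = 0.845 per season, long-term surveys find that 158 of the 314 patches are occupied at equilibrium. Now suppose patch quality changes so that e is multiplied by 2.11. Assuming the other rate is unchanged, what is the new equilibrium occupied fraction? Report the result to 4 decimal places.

0.3243

Observed p* = 158/314 = 0.50318.
Balance m(1−p*) = e·p* gives e = m(1−p*)/p* = 0.845×0.49682/0.50318 = 0.83432.
New p* = m/(m+e) = 0.84500/(0.84500+1.76042) = 0.32432.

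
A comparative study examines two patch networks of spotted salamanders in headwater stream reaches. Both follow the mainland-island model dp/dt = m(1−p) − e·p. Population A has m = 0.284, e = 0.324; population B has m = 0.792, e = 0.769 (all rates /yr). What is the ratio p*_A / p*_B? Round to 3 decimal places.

A: p*_A = m/(m+e) = 0.284/0.6080 = 0.4671.
B: p*_B = 0.792/1.5610 = 0.5074.
p*_A / p*_B = 0.4671/0.5074 = 0.9206.

0.921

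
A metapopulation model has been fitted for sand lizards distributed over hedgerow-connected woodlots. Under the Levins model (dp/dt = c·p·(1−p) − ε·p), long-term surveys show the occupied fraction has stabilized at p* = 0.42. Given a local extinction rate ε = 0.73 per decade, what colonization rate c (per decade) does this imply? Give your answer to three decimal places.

At equilibrium c(1−p*) = ε, so c = ε/(1−p*).
c = 0.73/(1 − 0.42) = 0.73/0.5800 = 1.2586.

1.259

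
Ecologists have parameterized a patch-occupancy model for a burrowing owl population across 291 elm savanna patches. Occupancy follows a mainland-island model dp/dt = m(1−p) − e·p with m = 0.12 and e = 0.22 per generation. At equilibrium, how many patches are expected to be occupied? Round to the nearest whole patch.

p* = m/(m+e) = 0.12/0.3400 = 0.3529.
Expected occupied patches = N × p* = 291 × 0.3529 = 102.71 ≈ 103.

103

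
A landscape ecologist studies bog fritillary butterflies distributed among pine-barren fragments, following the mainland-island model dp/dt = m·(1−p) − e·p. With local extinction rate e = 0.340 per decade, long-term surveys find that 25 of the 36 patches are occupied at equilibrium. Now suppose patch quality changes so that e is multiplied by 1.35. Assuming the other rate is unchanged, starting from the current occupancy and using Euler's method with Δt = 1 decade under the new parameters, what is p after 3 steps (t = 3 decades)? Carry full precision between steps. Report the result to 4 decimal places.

Observed p* = 25/36 = 0.69444.
Balance m(1−p*) = e·p* gives m = e·p*/(1−p*) = 0.340×0.69444/0.30556 = 0.77273.
Starting from p₀ = 0.69444; update p ← p + (dp/dt)·Δt with the new parameters.
  1  |  dp/dt·Δt = -0.082639  |  p_1 = 0.611806
  2  |  dp/dt·Δt = +0.019150  |  p_2 = 0.630955
  3  |  dp/dt·Δt = -0.004438  |  p_3 = 0.626518

0.6265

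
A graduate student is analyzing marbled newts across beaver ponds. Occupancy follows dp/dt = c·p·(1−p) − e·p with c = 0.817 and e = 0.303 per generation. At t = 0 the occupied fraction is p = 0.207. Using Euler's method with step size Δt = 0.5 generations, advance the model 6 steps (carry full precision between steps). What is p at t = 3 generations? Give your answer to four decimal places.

Update rule: p ← p + [c·p·(1−p) − e·p]·Δt with Δt = 0.5.
p: 0.20700 → 0.24270  (Δp = +0.03570)
p: 0.24270 → 0.28101  (Δp = +0.03831)
p: 0.28101 → 0.32097  (Δp = +0.03996)
p: 0.32097 → 0.36137  (Δp = +0.04040)
p: 0.36137 → 0.40090  (Δp = +0.03953)
p: 0.40090 → 0.43828  (Δp = +0.03738)

0.4383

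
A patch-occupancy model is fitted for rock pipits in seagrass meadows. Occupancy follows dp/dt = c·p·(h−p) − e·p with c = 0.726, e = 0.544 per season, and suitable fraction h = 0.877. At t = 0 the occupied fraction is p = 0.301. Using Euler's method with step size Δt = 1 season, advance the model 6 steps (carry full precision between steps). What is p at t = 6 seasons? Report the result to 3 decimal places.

0.184

Update rule: p ← p + [c·p·(h−p) − e·p]·Δt with Δt = 1.
step 1: Δp = -0.03787, p = 0.26313
step 2: Δp = -0.02587, p = 0.23725
step 3: Δp = -0.01887, p = 0.21838
step 4: Δp = -0.01438, p = 0.20400
step 5: Δp = -0.01130, p = 0.19270
step 6: Δp = -0.00910, p = 0.18361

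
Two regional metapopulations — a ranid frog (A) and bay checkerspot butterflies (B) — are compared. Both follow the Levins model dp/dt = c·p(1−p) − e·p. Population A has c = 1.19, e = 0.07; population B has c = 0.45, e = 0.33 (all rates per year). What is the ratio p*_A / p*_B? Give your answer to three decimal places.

3.529

A: p*_A = 1 − 0.07/1.19 = 0.9412.
B: p*_B = 1 − 0.33/0.45 = 0.2667.
p*_A / p*_B = 0.9412/0.2667 = 3.5294.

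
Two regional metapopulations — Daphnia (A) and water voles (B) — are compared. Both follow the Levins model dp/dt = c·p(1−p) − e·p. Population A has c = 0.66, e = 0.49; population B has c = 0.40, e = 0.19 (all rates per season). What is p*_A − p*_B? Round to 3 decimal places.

-0.267

A: p*_A = 1 − 0.49/0.66 = 0.2576.
B: p*_B = 1 − 0.19/0.40 = 0.5250.
p*_A − p*_B = 0.2576 − 0.5250 = -0.2674.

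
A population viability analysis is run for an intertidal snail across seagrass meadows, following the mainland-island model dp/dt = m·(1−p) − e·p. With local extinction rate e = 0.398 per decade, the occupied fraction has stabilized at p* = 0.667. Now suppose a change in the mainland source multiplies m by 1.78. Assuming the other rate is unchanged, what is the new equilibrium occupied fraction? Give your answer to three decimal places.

Balance m(1−p*) = e·p* gives m = e·p*/(1−p*) = 0.398×0.66700/0.33300 = 0.79720.
New p* = m/(m+e) = 1.41902/(1.41902+0.39800) = 0.78096.

0.781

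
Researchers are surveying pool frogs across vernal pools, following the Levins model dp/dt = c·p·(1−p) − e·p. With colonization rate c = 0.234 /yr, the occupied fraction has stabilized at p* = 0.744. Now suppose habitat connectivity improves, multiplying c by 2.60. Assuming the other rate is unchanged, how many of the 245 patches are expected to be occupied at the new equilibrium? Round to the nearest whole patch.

Balance c(1−p*) = e gives e = 0.234×(1 − 0.74400) = 0.05990.
New p* = 1 − e/c = 1 − 0.05990/0.60840 = 0.90155.
Expected occupied = 245 × 0.90155 = 220.88 ≈ 221.

221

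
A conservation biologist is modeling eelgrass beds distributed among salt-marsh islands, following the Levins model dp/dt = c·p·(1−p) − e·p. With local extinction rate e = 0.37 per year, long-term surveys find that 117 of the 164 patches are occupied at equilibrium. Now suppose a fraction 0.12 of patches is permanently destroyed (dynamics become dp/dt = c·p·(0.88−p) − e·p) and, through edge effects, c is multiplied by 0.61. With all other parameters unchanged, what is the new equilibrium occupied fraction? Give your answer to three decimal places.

Observed p* = 117/164 = 0.71341.
Balance c(1−p*) = e gives c = e/(1 − 0.71341) = 0.37/0.28659 = 1.29104.
New p* = 0.88 − e/c = 0.88 − 0.37000/0.78753 = 0.41018.

0.410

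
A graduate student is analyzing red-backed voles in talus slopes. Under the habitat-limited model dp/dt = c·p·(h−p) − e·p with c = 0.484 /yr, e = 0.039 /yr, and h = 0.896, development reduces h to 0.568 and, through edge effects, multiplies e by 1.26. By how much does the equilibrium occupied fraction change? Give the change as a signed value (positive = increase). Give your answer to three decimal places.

-0.349

Before: p* = h − e/c = 0.896 − 0.039/0.484 = 0.896 − 0.0806 = 0.8154.
After: c = 0.484, e = 0.04914, h = 0.568; p* = 0.568 − 0.04914/0.484 = 0.4665.
Δp* = 0.4665 − 0.8154 = -0.3490.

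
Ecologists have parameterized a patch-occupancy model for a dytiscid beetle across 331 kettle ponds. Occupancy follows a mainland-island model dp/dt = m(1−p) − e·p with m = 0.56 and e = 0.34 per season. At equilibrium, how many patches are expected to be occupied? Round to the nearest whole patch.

p* = m/(m+e) = 0.56/0.9000 = 0.6222.
Expected occupied patches = N × p* = 331 × 0.6222 = 205.96 ≈ 206.

206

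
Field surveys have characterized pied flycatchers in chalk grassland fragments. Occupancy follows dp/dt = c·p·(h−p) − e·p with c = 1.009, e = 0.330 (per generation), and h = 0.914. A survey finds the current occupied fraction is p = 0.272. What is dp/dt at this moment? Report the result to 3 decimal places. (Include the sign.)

Colonization term: c·p·(h−p) = 1.009×0.272×0.6420 = 0.17620.
Extinction term: e·p = 0.08976.
dp/dt = 0.17620 − 0.08976 = 0.08644.

0.086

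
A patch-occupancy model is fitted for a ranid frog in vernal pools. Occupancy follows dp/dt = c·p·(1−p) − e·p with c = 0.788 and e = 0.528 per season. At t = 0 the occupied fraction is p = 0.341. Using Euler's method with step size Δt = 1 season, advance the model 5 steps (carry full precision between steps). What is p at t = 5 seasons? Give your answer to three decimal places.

Update rule: p ← p + [c·p·(1−p) − e·p]·Δt with Δt = 1.
step 1: Δp = -0.00297, p = 0.33803
step 2: Δp = -0.00215, p = 0.33588
step 3: Δp = -0.00157, p = 0.33431
step 4: Δp = -0.00115, p = 0.33316
step 5: Δp = -0.00084, p = 0.33232

0.332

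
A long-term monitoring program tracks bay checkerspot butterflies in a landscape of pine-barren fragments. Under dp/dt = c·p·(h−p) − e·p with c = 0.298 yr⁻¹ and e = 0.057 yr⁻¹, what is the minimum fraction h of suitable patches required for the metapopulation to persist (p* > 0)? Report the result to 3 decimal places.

0.191

p* = h − e/c is positive only when h > e/c.
h_min = e/c = 0.057/0.298 = 0.1913.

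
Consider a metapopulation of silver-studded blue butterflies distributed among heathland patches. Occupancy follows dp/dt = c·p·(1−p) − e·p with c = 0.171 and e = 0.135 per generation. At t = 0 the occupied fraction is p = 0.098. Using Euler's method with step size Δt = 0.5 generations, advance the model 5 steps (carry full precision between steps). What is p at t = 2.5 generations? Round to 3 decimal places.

0.103

Update rule: p ← p + [c·p·(1−p) − e·p]·Δt with Δt = 0.5.
step 1: Δp = +0.00094, p = 0.09894
step 2: Δp = +0.00094, p = 0.09989
step 3: Δp = +0.00094, p = 0.10083
step 4: Δp = +0.00095, p = 0.10178
step 5: Δp = +0.00095, p = 0.10272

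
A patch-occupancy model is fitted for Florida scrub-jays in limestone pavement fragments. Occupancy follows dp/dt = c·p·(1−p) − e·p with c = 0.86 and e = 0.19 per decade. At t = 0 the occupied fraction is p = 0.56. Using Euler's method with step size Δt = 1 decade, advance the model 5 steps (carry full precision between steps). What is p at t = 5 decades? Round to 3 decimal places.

Update rule: p ← p + [c·p·(1−p) − e·p]·Δt with Δt = 1.
p: 0.56000 → 0.66550  (Δp = +0.10550)
p: 0.66550 → 0.73050  (Δp = +0.06500)
p: 0.73050 → 0.76101  (Δp = +0.03051)
p: 0.76101 → 0.77283  (Δp = +0.01182)
p: 0.77283 → 0.77698  (Δp = +0.00415)

0.777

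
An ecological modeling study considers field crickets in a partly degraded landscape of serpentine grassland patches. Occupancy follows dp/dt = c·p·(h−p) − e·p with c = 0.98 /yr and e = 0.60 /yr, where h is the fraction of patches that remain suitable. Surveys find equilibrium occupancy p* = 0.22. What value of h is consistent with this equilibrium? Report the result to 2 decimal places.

At equilibrium c(h−p*) = e, so h = p* + e/c.
h = 0.22 + 0.60/0.98 = 0.22 + 0.6122 = 0.8322.

0.83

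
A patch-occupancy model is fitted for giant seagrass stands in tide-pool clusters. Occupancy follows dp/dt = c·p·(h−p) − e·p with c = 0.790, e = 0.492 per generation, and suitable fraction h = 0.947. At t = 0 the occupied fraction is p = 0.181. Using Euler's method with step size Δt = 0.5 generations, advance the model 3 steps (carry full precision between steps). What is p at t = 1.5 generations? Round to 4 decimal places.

Update rule: p ← p + [c·p·(h−p) − e·p]·Δt with Δt = 0.5.
  1  |  dp/dt·Δt = +0.010239  |  p_1 = 0.191239
  2  |  dp/dt·Δt = +0.010045  |  p_2 = 0.201284
  3  |  dp/dt·Δt = +0.009774  |  p_3 = 0.211058

0.2111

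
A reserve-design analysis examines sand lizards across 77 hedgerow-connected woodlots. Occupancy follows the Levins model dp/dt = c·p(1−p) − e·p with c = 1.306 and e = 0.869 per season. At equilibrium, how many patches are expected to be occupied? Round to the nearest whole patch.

p* = 1 − e/c = 1 − 0.869/1.306 = 0.3346.
Expected occupied patches = N × p* = 77 × 0.3346 = 25.76 ≈ 26.

26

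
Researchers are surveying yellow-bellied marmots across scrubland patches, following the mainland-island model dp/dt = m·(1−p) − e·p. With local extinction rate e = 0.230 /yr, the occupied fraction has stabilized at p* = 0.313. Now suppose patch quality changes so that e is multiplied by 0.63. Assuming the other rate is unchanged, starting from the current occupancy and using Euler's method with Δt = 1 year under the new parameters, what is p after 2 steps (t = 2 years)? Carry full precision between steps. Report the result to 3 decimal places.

0.360

Balance m(1−p*) = e·p* gives m = e·p*/(1−p*) = 0.230×0.31300/0.68700 = 0.10479.
Starting from p₀ = 0.31300; update p ← p + (dp/dt)·Δt with the new parameters.
step 1: Δp = +0.02664, p = 0.33964
step 2: Δp = +0.01999, p = 0.35962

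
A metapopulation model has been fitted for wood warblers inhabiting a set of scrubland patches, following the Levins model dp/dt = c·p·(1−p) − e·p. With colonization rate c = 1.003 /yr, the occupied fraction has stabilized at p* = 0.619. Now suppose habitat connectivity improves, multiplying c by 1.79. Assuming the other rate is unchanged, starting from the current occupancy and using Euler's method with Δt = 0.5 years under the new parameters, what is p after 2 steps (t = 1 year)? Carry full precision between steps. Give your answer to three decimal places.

0.760

Balance c(1−p*) = e gives e = 1.003×(1 − 0.61900) = 0.38214.
Starting from p₀ = 0.61900; update p ← p + (dp/dt)·Δt with the new parameters.
p: 0.61900 → 0.71244  (Δp = +0.09344)
p: 0.71244 → 0.76022  (Δp = +0.04778)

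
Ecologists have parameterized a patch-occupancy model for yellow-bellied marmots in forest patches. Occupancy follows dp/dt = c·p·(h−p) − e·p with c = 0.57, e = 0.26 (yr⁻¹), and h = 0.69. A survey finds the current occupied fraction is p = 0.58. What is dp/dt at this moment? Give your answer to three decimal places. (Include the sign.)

Colonization term: c·p·(h−p) = 0.57×0.58×0.1100 = 0.03637.
Extinction term: e·p = 0.15080.
dp/dt = 0.03637 − 0.15080 = -0.11443.

-0.114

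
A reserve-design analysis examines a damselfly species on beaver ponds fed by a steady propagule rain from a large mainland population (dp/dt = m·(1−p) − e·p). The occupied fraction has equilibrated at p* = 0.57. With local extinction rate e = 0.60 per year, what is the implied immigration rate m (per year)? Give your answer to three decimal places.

At equilibrium m(1−p*) = e·p*, so m = e·p*/(1−p*).
m = 0.60 × 0.57 / 0.4300 = 0.3420/0.4300 = 0.7953.

0.795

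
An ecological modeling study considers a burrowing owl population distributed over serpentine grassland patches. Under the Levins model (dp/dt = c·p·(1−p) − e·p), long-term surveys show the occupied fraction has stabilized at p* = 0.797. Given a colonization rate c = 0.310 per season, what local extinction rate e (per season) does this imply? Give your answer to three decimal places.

At equilibrium c(1−p*) = e.
e = 0.310 × (1 − 0.797) = 0.310 × 0.2030 = 0.0629.

0.063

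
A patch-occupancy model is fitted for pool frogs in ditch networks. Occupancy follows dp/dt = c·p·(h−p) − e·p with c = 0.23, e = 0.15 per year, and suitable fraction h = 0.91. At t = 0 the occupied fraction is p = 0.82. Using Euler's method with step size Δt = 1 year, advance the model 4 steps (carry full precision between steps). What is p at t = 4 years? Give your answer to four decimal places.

Update rule: p ← p + [c·p·(h−p) − e·p]·Δt with Δt = 1.
step 1: Δp = -0.10603, p = 0.71397
step 2: Δp = -0.07491, p = 0.63907
step 3: Δp = -0.05604, p = 0.58303
step 4: Δp = -0.04361, p = 0.53942

0.5394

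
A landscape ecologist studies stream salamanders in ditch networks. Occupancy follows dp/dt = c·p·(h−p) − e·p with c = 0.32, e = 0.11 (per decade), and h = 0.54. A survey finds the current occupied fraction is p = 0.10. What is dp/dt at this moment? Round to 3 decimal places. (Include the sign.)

Colonization term: c·p·(h−p) = 0.32×0.10×0.4400 = 0.01408.
Extinction term: e·p = 0.01100.
dp/dt = 0.01408 − 0.01100 = 0.00308.

0.003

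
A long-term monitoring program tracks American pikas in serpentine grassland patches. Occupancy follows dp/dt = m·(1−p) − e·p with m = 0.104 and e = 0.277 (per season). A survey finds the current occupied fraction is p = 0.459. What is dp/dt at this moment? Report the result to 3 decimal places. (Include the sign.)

Colonization term: m·(1−p) = 0.104×0.5410 = 0.05626.
Extinction term: e·p = 0.12714.
dp/dt = 0.05626 − 0.12714 = -0.07088.

-0.071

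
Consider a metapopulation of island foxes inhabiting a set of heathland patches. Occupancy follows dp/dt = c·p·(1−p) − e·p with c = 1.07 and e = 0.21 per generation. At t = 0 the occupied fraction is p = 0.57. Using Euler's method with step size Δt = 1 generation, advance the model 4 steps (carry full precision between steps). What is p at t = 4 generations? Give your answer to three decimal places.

Update rule: p ← p + [c·p·(1−p) − e·p]·Δt with Δt = 1.
p: 0.57000 → 0.71256  (Δp = +0.14256)
p: 0.71256 → 0.78208  (Δp = +0.06952)
p: 0.78208 → 0.80020  (Δp = +0.01813)
p: 0.80020 → 0.80323  (Δp = +0.00303)

0.803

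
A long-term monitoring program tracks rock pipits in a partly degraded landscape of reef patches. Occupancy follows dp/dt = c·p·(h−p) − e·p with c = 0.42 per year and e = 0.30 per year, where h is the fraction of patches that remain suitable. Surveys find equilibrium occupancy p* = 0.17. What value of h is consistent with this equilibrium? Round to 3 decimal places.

At equilibrium c(h−p*) = e, so h = p* + e/c.
h = 0.17 + 0.30/0.42 = 0.17 + 0.7143 = 0.8843.

0.884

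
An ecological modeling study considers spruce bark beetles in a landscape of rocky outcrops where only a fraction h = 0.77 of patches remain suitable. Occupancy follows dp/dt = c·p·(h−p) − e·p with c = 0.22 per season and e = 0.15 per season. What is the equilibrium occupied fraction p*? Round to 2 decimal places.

0.09

Setting dp/dt = 0 and dividing by p* gives c·(h−p*) = e.
So p* = h − e/c = 0.77 − 0.15/0.22 = 0.77 − 0.6818 = 0.0882.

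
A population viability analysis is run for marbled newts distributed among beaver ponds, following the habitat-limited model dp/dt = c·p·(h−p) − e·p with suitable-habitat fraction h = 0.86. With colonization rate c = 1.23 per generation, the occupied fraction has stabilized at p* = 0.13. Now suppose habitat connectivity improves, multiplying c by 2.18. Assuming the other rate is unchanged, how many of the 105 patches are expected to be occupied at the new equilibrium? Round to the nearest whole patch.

55

Balance c(h−p*) = e gives e = 1.23×(0.86 − 0.13000) = 0.89790.
New p* = 0.86 − e/c = 0.86 − 0.89790/2.68140 = 0.52514.
Expected occupied = 105 × 0.52514 = 55.14 ≈ 55.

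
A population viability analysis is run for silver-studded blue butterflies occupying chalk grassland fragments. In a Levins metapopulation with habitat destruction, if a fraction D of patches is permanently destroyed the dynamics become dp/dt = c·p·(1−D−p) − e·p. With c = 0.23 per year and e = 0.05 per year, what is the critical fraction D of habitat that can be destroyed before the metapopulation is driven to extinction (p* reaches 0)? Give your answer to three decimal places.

The nontrivial equilibrium is p* = (1−D) − e/c; extinction occurs when this hits zero.
So D_crit = 1 − e/c = 1 − 0.05/0.23 = 1 − 0.2174 = 0.7826.
This equals the undisturbed p*, a classic result of Lande's extension.

0.783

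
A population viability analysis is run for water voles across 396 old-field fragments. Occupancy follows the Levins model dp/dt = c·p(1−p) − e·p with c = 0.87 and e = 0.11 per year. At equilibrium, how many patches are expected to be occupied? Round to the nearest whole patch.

346

p* = 1 − e/c = 1 − 0.11/0.87 = 0.8736.
Expected occupied patches = N × p* = 396 × 0.8736 = 345.93 ≈ 346.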